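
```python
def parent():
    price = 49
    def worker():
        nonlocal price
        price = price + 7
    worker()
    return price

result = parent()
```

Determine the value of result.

Step 1: parent() sets price = 49.
Step 2: worker() uses nonlocal to modify price in parent's scope: price = 49 + 7 = 56.
Step 3: parent() returns the modified price = 56

The answer is 56.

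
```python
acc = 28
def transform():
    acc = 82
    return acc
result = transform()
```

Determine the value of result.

Step 1: Global acc = 28.
Step 2: transform() creates local acc = 82, shadowing the global.
Step 3: Returns local acc = 82. result = 82

The answer is 82.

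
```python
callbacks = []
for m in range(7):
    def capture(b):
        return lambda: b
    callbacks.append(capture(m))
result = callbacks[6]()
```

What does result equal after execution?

Step 1: capture(m) creates a new scope capturing b = m at call time.
Step 2: callbacks[6] = capture(6), so its lambda captures b = 6.
Step 3: result = 6 (closure factory fixes late binding)

The answer is 6.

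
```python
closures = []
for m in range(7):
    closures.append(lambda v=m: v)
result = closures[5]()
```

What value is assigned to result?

Step 1: Default argument v=m captures m's value at each iteration.
Step 2: closures[5] captured v = 5 when m was 5.
Step 3: result = 5

The answer is 5.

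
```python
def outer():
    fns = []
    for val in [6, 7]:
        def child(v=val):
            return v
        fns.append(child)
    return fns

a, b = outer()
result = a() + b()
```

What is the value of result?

Step 1: Default argument v=val captures val at each iteration.
Step 2: a() returns 6 (captured at first iteration), b() returns 7 (captured at second).
Step 3: result = 6 + 7 = 13

The answer is 13.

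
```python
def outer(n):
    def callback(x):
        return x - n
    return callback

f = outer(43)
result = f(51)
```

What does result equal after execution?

Step 1: outer(43) creates a closure capturing n = 43.
Step 2: f(51) computes 51 - 43 = 8.
Step 3: result = 8

The answer is 8.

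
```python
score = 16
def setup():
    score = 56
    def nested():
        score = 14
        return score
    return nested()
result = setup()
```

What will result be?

Step 1: Three scopes define score: global (16), setup (56), nested (14).
Step 2: nested() has its own local score = 14, which shadows both enclosing and global.
Step 3: result = 14 (local wins in LEGB)

The answer is 14.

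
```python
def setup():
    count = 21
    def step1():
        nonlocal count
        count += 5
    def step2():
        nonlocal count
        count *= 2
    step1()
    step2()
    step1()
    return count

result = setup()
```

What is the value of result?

Step 1: count = 21.
Step 2: step1(): count = 21 + 5 = 26.
Step 3: step2(): count = 26 * 2 = 52.
Step 4: step1(): count = 52 + 5 = 57. result = 57

The answer is 57.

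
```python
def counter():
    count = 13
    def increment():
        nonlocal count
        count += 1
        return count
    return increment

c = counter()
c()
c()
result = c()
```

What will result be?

Step 1: counter() creates closure with count = 13.
Step 2: Each c() call increments count via nonlocal. After 3 calls: 13 + 3 = 16.
Step 3: result = 16

The answer is 16.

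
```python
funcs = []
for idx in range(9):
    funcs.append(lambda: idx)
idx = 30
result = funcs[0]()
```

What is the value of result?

Step 1: Lambdas capture the variable idx by reference, not by value.
Step 2: After the loop, idx is reassigned to 30.
Step 3: funcs[0]() looks up the current idx = 30. result = 30

The answer is 30.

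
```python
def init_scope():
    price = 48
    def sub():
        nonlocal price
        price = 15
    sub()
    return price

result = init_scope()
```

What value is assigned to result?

Step 1: init_scope() sets price = 48.
Step 2: sub() uses nonlocal to reassign price = 15.
Step 3: result = 15

The answer is 15.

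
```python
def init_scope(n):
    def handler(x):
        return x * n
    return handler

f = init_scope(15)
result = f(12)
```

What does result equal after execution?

Step 1: init_scope(15) creates a closure capturing n = 15.
Step 2: f(12) computes 12 * 15 = 180.
Step 3: result = 180

The answer is 180.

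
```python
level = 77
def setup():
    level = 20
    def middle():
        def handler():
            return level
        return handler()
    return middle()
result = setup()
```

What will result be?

Step 1: setup() defines level = 20. middle() and handler() have no local level.
Step 2: handler() checks local (none), enclosing middle() (none), enclosing setup() and finds level = 20.
Step 3: result = 20

The answer is 20.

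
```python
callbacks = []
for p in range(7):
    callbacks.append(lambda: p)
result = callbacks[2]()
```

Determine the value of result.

Step 1: The loop creates 7 lambdas, all referencing the same variable p.
Step 2: After the loop, p = 6 (final value).
Step 3: callbacks[2]() looks up p at call time and finds 6. This is the late binding gotcha. result = 6

The answer is 6.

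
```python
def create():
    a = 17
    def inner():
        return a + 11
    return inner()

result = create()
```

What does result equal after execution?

Step 1: create() defines a = 17.
Step 2: inner() reads a = 17 from enclosing scope, returns 17 + 11 = 28.
Step 3: result = 28

The answer is 28.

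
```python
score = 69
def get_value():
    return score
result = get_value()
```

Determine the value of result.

Step 1: score = 69 is defined in the global scope.
Step 2: get_value() looks up score. No local score exists, so Python checks the global scope via LEGB rule and finds score = 69.
Step 3: result = 69

The answer is 69.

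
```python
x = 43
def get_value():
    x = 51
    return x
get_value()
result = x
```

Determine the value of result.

Step 1: x = 43 globally.
Step 2: get_value() creates a LOCAL x = 51 (no global keyword!).
Step 3: The global x is unchanged. result = 43

The answer is 43.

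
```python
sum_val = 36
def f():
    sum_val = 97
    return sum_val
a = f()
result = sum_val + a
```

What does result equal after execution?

Step 1: Global sum_val = 36. f() returns local sum_val = 97.
Step 2: a = 97. Global sum_val still = 36.
Step 3: result = 36 + 97 = 133

The answer is 133.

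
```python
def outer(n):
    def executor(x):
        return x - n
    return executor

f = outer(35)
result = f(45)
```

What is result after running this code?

Step 1: outer(35) creates a closure capturing n = 35.
Step 2: f(45) computes 45 - 35 = 10.
Step 3: result = 10

The answer is 10.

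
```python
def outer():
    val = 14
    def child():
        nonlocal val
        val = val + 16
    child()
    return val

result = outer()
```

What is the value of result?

Step 1: outer() sets val = 14.
Step 2: child() uses nonlocal to modify val in outer's scope: val = 14 + 16 = 30.
Step 3: outer() returns the modified val = 30

The answer is 30.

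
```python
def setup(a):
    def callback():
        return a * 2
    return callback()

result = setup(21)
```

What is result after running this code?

Step 1: setup(21) binds parameter a = 21.
Step 2: callback() accesses a = 21 from enclosing scope.
Step 3: result = 21 * 2 = 42

The answer is 42.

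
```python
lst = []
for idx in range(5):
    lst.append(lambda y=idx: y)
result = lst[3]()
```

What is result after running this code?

Step 1: Default argument y=idx captures idx's value at each iteration.
Step 2: lst[3] captured y = 3 when idx was 3.
Step 3: result = 3

The answer is 3.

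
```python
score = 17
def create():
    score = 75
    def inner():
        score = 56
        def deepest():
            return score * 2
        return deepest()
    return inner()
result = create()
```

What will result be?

Step 1: deepest() looks up score through LEGB: not local, finds score = 56 in enclosing inner().
Step 2: Returns 56 * 2 = 112.
Step 3: result = 112

The answer is 112.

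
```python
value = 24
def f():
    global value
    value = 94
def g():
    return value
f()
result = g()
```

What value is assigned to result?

Step 1: value = 24.
Step 2: f() sets global value = 94.
Step 3: g() reads global value = 94. result = 94

The answer is 94.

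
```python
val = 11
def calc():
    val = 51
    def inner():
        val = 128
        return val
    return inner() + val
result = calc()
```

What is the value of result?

Step 1: calc() has local val = 51. inner() has local val = 128.
Step 2: inner() returns its local val = 128.
Step 3: calc() returns 128 + its own val (51) = 179

The answer is 179.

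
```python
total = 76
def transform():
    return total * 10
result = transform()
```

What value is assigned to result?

Step 1: total = 76 is defined globally.
Step 2: transform() looks up total from global scope = 76, then computes 76 * 10 = 760.
Step 3: result = 760

The answer is 760.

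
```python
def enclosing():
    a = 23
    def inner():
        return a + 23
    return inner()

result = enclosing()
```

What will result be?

Step 1: enclosing() defines a = 23.
Step 2: inner() reads a = 23 from enclosing scope, returns 23 + 23 = 46.
Step 3: result = 46

The answer is 46.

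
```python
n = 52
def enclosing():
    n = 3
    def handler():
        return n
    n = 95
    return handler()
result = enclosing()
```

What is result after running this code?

Step 1: enclosing() sets n = 3, then later n = 95.
Step 2: handler() is called after n is reassigned to 95. Closures capture variables by reference, not by value.
Step 3: result = 95

The answer is 95.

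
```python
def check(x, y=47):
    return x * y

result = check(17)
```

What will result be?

Step 1: check(17) uses default y = 47.
Step 2: Returns 17 * 47 = 799.
Step 3: result = 799

The answer is 799.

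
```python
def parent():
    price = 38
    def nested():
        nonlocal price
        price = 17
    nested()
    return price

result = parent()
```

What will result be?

Step 1: parent() sets price = 38.
Step 2: nested() uses nonlocal to reassign price = 17.
Step 3: result = 17

The answer is 17.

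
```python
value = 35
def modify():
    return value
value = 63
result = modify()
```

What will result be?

Step 1: value is first set to 35, then reassigned to 63.
Step 2: modify() is called after the reassignment, so it looks up the current global value = 63.
Step 3: result = 63

The answer is 63.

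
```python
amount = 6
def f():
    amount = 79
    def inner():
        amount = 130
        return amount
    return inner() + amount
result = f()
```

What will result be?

Step 1: f() has local amount = 79. inner() has local amount = 130.
Step 2: inner() returns its local amount = 130.
Step 3: f() returns 130 + its own amount (79) = 209

The answer is 209.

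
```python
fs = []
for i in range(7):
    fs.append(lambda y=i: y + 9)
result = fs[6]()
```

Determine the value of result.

Step 1: Default argument y=i captures i's value at definition time.
Step 2: fs[6] was defined when i = 6, so y defaults to 6.
Step 3: result = 6 + 9 = 15 (default arg fixes the late binding issue)

The answer is 15.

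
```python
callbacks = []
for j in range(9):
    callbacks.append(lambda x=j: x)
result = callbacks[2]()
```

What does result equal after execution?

Step 1: Default argument x=j captures j's value at each iteration.
Step 2: callbacks[2] captured x = 2 when j was 2.
Step 3: result = 2

The answer is 2.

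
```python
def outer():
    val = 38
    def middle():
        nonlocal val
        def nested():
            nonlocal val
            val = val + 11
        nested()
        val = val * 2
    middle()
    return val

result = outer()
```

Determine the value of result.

Step 1: val = 38.
Step 2: nested() adds 11: val = 38 + 11 = 49.
Step 3: middle() doubles: val = 49 * 2 = 98.
Step 4: result = 98

The answer is 98.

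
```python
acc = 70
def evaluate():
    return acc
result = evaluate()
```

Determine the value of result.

Step 1: acc = 70 is defined in the global scope.
Step 2: evaluate() looks up acc. No local acc exists, so Python checks the global scope via LEGB rule and finds acc = 70.
Step 3: result = 70

The answer is 70.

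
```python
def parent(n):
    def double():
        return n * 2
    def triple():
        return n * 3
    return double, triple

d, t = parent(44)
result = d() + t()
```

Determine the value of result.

Step 1: Both closures capture the same n = 44.
Step 2: d() = 44 * 2 = 88, t() = 44 * 3 = 132.
Step 3: result = 88 + 132 = 220

The answer is 220.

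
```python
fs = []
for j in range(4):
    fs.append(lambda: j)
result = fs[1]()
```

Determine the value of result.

Step 1: The loop creates 4 lambdas, all referencing the same variable j.
Step 2: After the loop, j = 3 (final value).
Step 3: fs[1]() looks up j at call time and finds 3. This is the late binding gotcha. result = 3

The answer is 3.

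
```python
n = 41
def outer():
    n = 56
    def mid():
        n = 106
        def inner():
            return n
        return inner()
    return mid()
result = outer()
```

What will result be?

Step 1: Three levels of shadowing: global 41, outer 56, mid 106.
Step 2: inner() finds n = 106 in enclosing mid() scope.
Step 3: result = 106

The answer is 106.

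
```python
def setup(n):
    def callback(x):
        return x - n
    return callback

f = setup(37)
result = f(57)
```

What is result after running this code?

Step 1: setup(37) creates a closure capturing n = 37.
Step 2: f(57) computes 57 - 37 = 20.
Step 3: result = 20

The answer is 20.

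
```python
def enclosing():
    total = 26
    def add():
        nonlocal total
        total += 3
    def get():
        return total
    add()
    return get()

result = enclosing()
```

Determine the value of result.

Step 1: total = 26. add() modifies it via nonlocal, get() reads it.
Step 2: add() makes total = 26 + 3 = 29.
Step 3: get() returns 29. result = 29

The answer is 29.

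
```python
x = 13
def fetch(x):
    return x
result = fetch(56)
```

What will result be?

Step 1: Global x = 13.
Step 2: fetch(56) takes parameter x = 56, which shadows the global.
Step 3: result = 56

The answer is 56.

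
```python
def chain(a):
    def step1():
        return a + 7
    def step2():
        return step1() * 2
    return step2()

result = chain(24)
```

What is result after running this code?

Step 1: chain(24) captures a = 24.
Step 2: step2() calls step1() which returns 24 + 7 = 31.
Step 3: step2() returns 31 * 2 = 62

The answer is 62.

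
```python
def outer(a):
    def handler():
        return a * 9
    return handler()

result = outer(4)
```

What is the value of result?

Step 1: outer(4) binds parameter a = 4.
Step 2: handler() accesses a = 4 from enclosing scope.
Step 3: result = 4 * 9 = 36

The answer is 36.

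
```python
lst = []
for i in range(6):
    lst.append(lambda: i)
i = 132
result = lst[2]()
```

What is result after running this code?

Step 1: Lambdas capture the variable i by reference, not by value.
Step 2: After the loop, i is reassigned to 132.
Step 3: lst[2]() looks up the current i = 132. result = 132

The answer is 132.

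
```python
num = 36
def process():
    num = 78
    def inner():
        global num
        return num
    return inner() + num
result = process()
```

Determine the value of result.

Step 1: Global num = 36. process() shadows with local num = 78.
Step 2: inner() uses global keyword, so inner() returns global num = 36.
Step 3: process() returns 36 + 78 = 114

The answer is 114.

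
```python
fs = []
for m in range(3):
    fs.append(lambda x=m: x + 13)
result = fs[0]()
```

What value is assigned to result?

Step 1: Default argument x=m captures m's value at definition time.
Step 2: fs[0] was defined when m = 0, so x defaults to 0.
Step 3: result = 0 + 13 = 13 (default arg fixes the late binding issue)

The answer is 13.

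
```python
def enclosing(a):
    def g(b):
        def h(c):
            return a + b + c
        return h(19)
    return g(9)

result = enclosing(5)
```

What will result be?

Step 1: a = 5, b = 9, c = 19 across three nested scopes.
Step 2: h() accesses all three via LEGB rule.
Step 3: result = 5 + 9 + 19 = 33

The answer is 33.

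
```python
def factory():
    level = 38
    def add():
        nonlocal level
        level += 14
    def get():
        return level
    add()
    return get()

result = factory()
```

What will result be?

Step 1: level = 38. add() modifies it via nonlocal, get() reads it.
Step 2: add() makes level = 38 + 14 = 52.
Step 3: get() returns 52. result = 52

The answer is 52.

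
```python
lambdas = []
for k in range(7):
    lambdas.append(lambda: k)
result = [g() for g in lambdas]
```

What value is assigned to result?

Step 1: All 7 lambdas share the same variable k.
Step 2: After the loop, k = 6.
Step 3: Each call returns 6. result = [6, 6, 6, 6, 6, 6, 6]

The answer is [6, 6, 6, 6, 6, 6, 6].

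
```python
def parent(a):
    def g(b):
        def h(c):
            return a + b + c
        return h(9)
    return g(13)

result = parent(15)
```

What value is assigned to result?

Step 1: a = 15, b = 13, c = 9 across three nested scopes.
Step 2: h() accesses all three via LEGB rule.
Step 3: result = 15 + 13 + 9 = 37

The answer is 37.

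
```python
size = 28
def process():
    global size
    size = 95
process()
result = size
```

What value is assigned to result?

Step 1: size = 28 globally.
Step 2: process() declares global size and sets it to 95.
Step 3: After process(), global size = 95. result = 95

The answer is 95.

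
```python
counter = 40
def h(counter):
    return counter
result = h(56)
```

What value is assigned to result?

Step 1: Global counter = 40.
Step 2: h(56) takes parameter counter = 56, which shadows the global.
Step 3: result = 56

The answer is 56.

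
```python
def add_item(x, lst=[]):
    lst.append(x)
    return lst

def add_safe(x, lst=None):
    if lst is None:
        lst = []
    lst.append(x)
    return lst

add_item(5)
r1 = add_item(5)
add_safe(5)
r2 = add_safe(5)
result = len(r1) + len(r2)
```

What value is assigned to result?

Step 1: add_item shares mutable default: after 2 calls, lst = [5, 5], len = 2.
Step 2: add_safe creates fresh list each time: r2 = [5], len = 1.
Step 3: result = 2 + 1 = 3

The answer is 3.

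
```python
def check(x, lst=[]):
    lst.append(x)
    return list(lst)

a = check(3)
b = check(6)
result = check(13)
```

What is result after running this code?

Step 1: Default list is shared. list() creates copies for return values.
Step 2: Internal list grows: [3] -> [3, 6] -> [3, 6, 13].
Step 3: result = [3, 6, 13]

The answer is [3, 6, 13].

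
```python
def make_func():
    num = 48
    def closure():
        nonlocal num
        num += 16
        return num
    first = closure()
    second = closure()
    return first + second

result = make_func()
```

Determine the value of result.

Step 1: num starts at 48.
Step 2: First call: num = 48 + 16 = 64, returns 64.
Step 3: Second call: num = 64 + 16 = 80, returns 80.
Step 4: result = 64 + 80 = 144

The answer is 144.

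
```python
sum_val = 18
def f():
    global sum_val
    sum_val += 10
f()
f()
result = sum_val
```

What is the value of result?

Step 1: sum_val = 18.
Step 2: First f(): sum_val = 18 + 10 = 28.
Step 3: Second f(): sum_val = 28 + 10 = 38. result = 38

The answer is 38.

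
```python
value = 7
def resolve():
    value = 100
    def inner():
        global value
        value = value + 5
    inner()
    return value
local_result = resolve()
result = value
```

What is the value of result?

Step 1: Global value = 7. resolve() creates local value = 100.
Step 2: inner() declares global value and adds 5: global value = 7 + 5 = 12.
Step 3: resolve() returns its local value = 100 (unaffected by inner).
Step 4: result = global value = 12

The answer is 12.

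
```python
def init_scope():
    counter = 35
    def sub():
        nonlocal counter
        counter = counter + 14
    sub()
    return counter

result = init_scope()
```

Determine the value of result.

Step 1: init_scope() sets counter = 35.
Step 2: sub() uses nonlocal to modify counter in init_scope's scope: counter = 35 + 14 = 49.
Step 3: init_scope() returns the modified counter = 49

The answer is 49.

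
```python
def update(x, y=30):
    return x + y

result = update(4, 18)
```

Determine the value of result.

Step 1: update(4, 18) overrides default y with 18.
Step 2: Returns 4 + 18 = 22.
Step 3: result = 22

The answer is 22.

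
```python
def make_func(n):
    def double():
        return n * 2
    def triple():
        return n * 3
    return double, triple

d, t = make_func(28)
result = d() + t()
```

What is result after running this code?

Step 1: Both closures capture the same n = 28.
Step 2: d() = 28 * 2 = 56, t() = 28 * 3 = 84.
Step 3: result = 56 + 84 = 140

The answer is 140.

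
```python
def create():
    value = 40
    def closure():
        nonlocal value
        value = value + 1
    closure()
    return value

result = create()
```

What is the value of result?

Step 1: create() sets value = 40.
Step 2: closure() uses nonlocal to modify value in create's scope: value = 40 + 1 = 41.
Step 3: create() returns the modified value = 41

The answer is 41.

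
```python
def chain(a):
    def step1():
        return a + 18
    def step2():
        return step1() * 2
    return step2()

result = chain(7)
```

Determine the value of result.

Step 1: chain(7) captures a = 7.
Step 2: step2() calls step1() which returns 7 + 18 = 25.
Step 3: step2() returns 25 * 2 = 50

The answer is 50.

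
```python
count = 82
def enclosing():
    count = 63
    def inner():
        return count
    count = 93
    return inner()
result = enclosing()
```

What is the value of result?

Step 1: enclosing() sets count = 63, then later count = 93.
Step 2: inner() is called after count is reassigned to 93. Closures capture variables by reference, not by value.
Step 3: result = 93

The answer is 93.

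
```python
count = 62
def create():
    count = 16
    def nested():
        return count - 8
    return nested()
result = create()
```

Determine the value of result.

Step 1: create() shadows global count with count = 16.
Step 2: nested() finds count = 16 in enclosing scope, computes 16 - 8 = 8.
Step 3: result = 8

The answer is 8.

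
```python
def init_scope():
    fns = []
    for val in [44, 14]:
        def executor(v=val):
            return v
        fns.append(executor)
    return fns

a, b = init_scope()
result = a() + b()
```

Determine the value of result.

Step 1: Default argument v=val captures val at each iteration.
Step 2: a() returns 44 (captured at first iteration), b() returns 14 (captured at second).
Step 3: result = 44 + 14 = 58

The answer is 58.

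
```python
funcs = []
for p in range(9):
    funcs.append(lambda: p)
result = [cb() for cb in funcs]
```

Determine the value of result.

Step 1: All 9 lambdas share the same variable p.
Step 2: After the loop, p = 8.
Step 3: Each call returns 8. result = [8, 8, 8, 8, 8, 8, 8, 8, 8]

The answer is [8, 8, 8, 8, 8, 8, 8, 8, 8].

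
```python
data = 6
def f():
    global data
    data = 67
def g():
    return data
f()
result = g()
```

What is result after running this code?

Step 1: data = 6.
Step 2: f() sets global data = 67.
Step 3: g() reads global data = 67. result = 67

The answer is 67.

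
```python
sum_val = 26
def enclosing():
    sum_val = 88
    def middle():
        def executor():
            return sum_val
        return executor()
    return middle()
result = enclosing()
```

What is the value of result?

Step 1: enclosing() defines sum_val = 88. middle() and executor() have no local sum_val.
Step 2: executor() checks local (none), enclosing middle() (none), enclosing enclosing() and finds sum_val = 88.
Step 3: result = 88

The answer is 88.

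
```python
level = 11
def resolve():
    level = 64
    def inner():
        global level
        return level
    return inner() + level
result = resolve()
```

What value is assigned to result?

Step 1: Global level = 11. resolve() shadows with local level = 64.
Step 2: inner() uses global keyword, so inner() returns global level = 11.
Step 3: resolve() returns 11 + 64 = 75

The answer is 75.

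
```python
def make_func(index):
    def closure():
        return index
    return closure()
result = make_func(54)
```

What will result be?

Step 1: make_func(54) binds parameter index = 54.
Step 2: closure() looks up index in enclosing scope and finds the parameter index = 54.
Step 3: result = 54

The answer is 54.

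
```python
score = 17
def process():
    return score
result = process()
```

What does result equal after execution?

Step 1: score = 17 is defined in the global scope.
Step 2: process() looks up score. No local score exists, so Python checks the global scope via LEGB rule and finds score = 17.
Step 3: result = 17

The answer is 17.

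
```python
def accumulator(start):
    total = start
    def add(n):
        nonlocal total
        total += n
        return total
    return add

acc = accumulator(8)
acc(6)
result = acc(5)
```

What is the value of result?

Step 1: accumulator(8) creates closure with total = 8.
Step 2: First acc(6): total = 8 + 6 = 14.
Step 3: Second acc(5): total = 14 + 5 = 19. result = 19

The answer is 19.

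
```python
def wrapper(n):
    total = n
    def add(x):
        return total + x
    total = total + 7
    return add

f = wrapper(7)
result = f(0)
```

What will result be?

Step 1: wrapper(7) sets total = 7, then total = 7 + 7 = 14.
Step 2: Closures capture by reference, so add sees total = 14.
Step 3: f(0) returns 14 + 0 = 14

The answer is 14.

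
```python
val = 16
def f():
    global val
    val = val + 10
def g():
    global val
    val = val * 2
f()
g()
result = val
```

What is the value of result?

Step 1: val = 16.
Step 2: f() adds 10: val = 16 + 10 = 26.
Step 3: g() doubles: val = 26 * 2 = 52.
Step 4: result = 52

The answer is 52.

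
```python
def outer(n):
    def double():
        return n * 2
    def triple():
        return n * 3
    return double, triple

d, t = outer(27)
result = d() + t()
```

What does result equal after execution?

Step 1: Both closures capture the same n = 27.
Step 2: d() = 27 * 2 = 54, t() = 27 * 3 = 81.
Step 3: result = 54 + 81 = 135

The answer is 135.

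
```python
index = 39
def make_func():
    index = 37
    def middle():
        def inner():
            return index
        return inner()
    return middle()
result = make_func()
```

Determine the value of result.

Step 1: make_func() defines index = 37. middle() and inner() have no local index.
Step 2: inner() checks local (none), enclosing middle() (none), enclosing make_func() and finds index = 37.
Step 3: result = 37

The answer is 37.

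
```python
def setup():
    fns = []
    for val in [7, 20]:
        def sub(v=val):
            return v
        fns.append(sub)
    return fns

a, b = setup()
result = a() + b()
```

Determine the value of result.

Step 1: Default argument v=val captures val at each iteration.
Step 2: a() returns 7 (captured at first iteration), b() returns 20 (captured at second).
Step 3: result = 7 + 20 = 27

The answer is 27.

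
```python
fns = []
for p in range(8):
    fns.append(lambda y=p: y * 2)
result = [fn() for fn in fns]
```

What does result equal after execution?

Step 1: Default arg y=p captures p at each iteration.
Step 2: fns[k] has y defaulting to k, returns k * 2.
Step 3: result = [0, 2, 4, 6, 8, 10, 12, 14]

The answer is [0, 2, 4, 6, 8, 10, 12, 14].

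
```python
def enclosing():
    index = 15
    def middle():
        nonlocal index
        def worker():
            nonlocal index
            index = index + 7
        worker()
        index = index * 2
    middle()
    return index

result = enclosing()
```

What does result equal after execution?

Step 1: index = 15.
Step 2: worker() adds 7: index = 15 + 7 = 22.
Step 3: middle() doubles: index = 22 * 2 = 44.
Step 4: result = 44

The answer is 44.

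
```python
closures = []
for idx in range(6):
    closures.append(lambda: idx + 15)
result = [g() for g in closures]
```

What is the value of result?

Step 1: All lambdas capture idx by reference. After the loop, idx = 5.
Step 2: Each call returns 5 + 15 = 20.
Step 3: result = [20, 20, 20, 20, 20, 20]

The answer is [20, 20, 20, 20, 20, 20].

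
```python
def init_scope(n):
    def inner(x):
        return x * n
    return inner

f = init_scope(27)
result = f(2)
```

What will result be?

Step 1: init_scope(27) creates a closure capturing n = 27.
Step 2: f(2) computes 2 * 27 = 54.
Step 3: result = 54

The answer is 54.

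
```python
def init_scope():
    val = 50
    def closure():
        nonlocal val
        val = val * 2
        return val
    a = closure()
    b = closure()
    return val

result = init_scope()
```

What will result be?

Step 1: val starts at 50.
Step 2: First closure(): val = 50 * 2 = 100.
Step 3: Second closure(): val = 100 * 2 = 200.
Step 4: result = 200

The answer is 200.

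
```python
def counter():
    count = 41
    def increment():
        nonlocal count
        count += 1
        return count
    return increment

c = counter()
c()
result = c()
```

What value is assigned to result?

Step 1: counter() creates closure with count = 41.
Step 2: Each c() call increments count via nonlocal. After 2 calls: 41 + 2 = 43.
Step 3: result = 43

The answer is 43.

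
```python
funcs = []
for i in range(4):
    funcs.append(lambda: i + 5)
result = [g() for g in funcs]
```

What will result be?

Step 1: All lambdas capture i by reference. After the loop, i = 3.
Step 2: Each call returns 3 + 5 = 8.
Step 3: result = [8, 8, 8, 8]

The answer is [8, 8, 8, 8].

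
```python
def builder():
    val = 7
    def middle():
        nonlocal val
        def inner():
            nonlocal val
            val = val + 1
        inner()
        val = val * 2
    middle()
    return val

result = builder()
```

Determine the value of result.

Step 1: val = 7.
Step 2: inner() adds 1: val = 7 + 1 = 8.
Step 3: middle() doubles: val = 8 * 2 = 16.
Step 4: result = 16

The answer is 16.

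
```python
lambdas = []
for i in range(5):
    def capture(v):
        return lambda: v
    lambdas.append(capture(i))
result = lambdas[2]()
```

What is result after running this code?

Step 1: capture(i) creates a new scope capturing v = i at call time.
Step 2: lambdas[2] = capture(2), so its lambda captures v = 2.
Step 3: result = 2 (closure factory fixes late binding)

The answer is 2.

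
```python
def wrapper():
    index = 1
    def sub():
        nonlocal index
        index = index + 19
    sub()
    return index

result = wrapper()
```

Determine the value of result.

Step 1: wrapper() sets index = 1.
Step 2: sub() uses nonlocal to modify index in wrapper's scope: index = 1 + 19 = 20.
Step 3: wrapper() returns the modified index = 20

The answer is 20.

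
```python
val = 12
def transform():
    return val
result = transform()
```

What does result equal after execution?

Step 1: val = 12 is defined in the global scope.
Step 2: transform() looks up val. No local val exists, so Python checks the global scope via LEGB rule and finds val = 12.
Step 3: result = 12

The answer is 12.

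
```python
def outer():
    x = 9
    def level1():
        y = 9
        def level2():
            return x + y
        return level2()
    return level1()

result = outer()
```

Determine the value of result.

Step 1: x = 9 in outer. y = 9 in level1.
Step 2: level2() reads x = 9 and y = 9 from enclosing scopes.
Step 3: result = 9 + 9 = 18

The answer is 18.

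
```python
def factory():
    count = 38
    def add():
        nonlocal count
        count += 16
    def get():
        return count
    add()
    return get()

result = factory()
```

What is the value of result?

Step 1: count = 38. add() modifies it via nonlocal, get() reads it.
Step 2: add() makes count = 38 + 16 = 54.
Step 3: get() returns 54. result = 54

The answer is 54.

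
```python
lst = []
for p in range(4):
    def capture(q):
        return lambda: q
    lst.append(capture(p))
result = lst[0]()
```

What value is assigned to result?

Step 1: capture(p) creates a new scope capturing q = p at call time.
Step 2: lst[0] = capture(0), so its lambda captures q = 0.
Step 3: result = 0 (closure factory fixes late binding)

The answer is 0.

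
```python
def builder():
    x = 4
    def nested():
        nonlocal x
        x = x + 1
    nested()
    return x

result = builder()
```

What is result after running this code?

Step 1: builder() sets x = 4.
Step 2: nested() uses nonlocal to modify x in builder's scope: x = 4 + 1 = 5.
Step 3: builder() returns the modified x = 5

The answer is 5.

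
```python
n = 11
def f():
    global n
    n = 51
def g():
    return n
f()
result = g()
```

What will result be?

Step 1: n = 11.
Step 2: f() sets global n = 51.
Step 3: g() reads global n = 51. result = 51

The answer is 51.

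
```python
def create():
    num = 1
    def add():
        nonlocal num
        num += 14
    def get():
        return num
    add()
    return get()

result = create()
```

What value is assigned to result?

Step 1: num = 1. add() modifies it via nonlocal, get() reads it.
Step 2: add() makes num = 1 + 14 = 15.
Step 3: get() returns 15. result = 15

The answer is 15.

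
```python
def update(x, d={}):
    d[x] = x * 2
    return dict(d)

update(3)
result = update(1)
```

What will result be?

Step 1: Mutable default dict is shared across calls.
Step 2: First call adds 3: 6. Second call adds 1: 2.
Step 3: result = {3: 6, 1: 2}

The answer is {3: 6, 1: 2}.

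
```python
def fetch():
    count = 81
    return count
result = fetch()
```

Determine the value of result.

Step 1: fetch() defines count = 81 in its local scope.
Step 2: return count finds the local variable count = 81.
Step 3: result = 81

The answer is 81.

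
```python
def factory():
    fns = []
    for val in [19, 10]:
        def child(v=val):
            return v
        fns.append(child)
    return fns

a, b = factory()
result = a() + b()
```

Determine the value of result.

Step 1: Default argument v=val captures val at each iteration.
Step 2: a() returns 19 (captured at first iteration), b() returns 10 (captured at second).
Step 3: result = 19 + 10 = 29

The answer is 29.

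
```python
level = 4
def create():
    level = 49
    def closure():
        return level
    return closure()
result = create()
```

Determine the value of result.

Step 1: level = 4 globally, but create() defines level = 49 locally.
Step 2: closure() looks up level. Not in local scope, so checks enclosing scope (create) and finds level = 49.
Step 3: result = 49

The answer is 49.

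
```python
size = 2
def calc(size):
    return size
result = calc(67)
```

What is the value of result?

Step 1: Global size = 2.
Step 2: calc(67) takes parameter size = 67, which shadows the global.
Step 3: result = 67

The answer is 67.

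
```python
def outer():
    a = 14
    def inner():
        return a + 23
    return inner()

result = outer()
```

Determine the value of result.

Step 1: outer() defines a = 14.
Step 2: inner() reads a = 14 from enclosing scope, returns 14 + 23 = 37.
Step 3: result = 37

The answer is 37.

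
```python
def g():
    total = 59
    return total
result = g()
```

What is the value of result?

Step 1: g() defines total = 59 in its local scope.
Step 2: return total finds the local variable total = 59.
Step 3: result = 59

The answer is 59.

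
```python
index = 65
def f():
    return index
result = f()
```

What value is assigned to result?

Step 1: index = 65 is defined in the global scope.
Step 2: f() looks up index. No local index exists, so Python checks the global scope via LEGB rule and finds index = 65.
Step 3: result = 65

The answer is 65.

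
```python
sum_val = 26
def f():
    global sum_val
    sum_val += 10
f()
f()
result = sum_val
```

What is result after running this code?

Step 1: sum_val = 26.
Step 2: First f(): sum_val = 26 + 10 = 36.
Step 3: Second f(): sum_val = 36 + 10 = 46. result = 46

The answer is 46.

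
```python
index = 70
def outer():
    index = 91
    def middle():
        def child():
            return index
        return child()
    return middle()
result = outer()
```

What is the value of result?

Step 1: outer() defines index = 91. middle() and child() have no local index.
Step 2: child() checks local (none), enclosing middle() (none), enclosing outer() and finds index = 91.
Step 3: result = 91

The answer is 91.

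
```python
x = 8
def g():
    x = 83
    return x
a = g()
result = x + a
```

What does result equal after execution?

Step 1: Global x = 8. g() returns local x = 83.
Step 2: a = 83. Global x still = 8.
Step 3: result = 8 + 83 = 91

The answer is 91.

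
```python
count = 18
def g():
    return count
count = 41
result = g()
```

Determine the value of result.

Step 1: count is first set to 18, then reassigned to 41.
Step 2: g() is called after the reassignment, so it looks up the current global count = 41.
Step 3: result = 41

The answer is 41.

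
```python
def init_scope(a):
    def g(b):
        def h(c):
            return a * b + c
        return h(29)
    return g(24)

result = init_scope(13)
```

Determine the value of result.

Step 1: a = 13, b = 24, c = 29.
Step 2: h() computes a * b + c = 13 * 24 + 29 = 341.
Step 3: result = 341

The answer is 341.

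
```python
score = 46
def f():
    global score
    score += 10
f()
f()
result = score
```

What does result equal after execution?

Step 1: score = 46.
Step 2: First f(): score = 46 + 10 = 56.
Step 3: Second f(): score = 56 + 10 = 66. result = 66

The answer is 66.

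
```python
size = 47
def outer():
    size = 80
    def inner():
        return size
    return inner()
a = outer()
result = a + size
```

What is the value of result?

Step 1: outer() has local size = 80. inner() reads from enclosing.
Step 2: outer() returns 80. Global size = 47 unchanged.
Step 3: result = 80 + 47 = 127

The answer is 127.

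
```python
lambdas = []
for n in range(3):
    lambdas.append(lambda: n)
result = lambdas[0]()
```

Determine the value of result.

Step 1: The loop creates 3 lambdas, all referencing the same variable n.
Step 2: After the loop, n = 2 (final value).
Step 3: lambdas[0]() looks up n at call time and finds 2. This is the late binding gotcha. result = 2

The answer is 2.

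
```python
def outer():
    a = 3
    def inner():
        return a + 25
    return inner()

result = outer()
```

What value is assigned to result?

Step 1: outer() defines a = 3.
Step 2: inner() reads a = 3 from enclosing scope, returns 3 + 25 = 28.
Step 3: result = 28

The answer is 28.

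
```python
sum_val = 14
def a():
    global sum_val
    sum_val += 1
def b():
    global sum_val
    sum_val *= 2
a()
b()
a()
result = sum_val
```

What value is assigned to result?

Step 1: sum_val = 14.
Step 2: a(): sum_val = 14 + 1 = 15.
Step 3: b(): sum_val = 15 * 2 = 30.
Step 4: a(): sum_val = 30 + 1 = 31

The answer is 31.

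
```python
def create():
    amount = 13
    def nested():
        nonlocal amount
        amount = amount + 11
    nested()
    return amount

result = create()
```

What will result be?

Step 1: create() sets amount = 13.
Step 2: nested() uses nonlocal to modify amount in create's scope: amount = 13 + 11 = 24.
Step 3: create() returns the modified amount = 24

The answer is 24.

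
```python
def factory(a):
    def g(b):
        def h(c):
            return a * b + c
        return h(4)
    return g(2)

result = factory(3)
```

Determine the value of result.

Step 1: a = 3, b = 2, c = 4.
Step 2: h() computes a * b + c = 3 * 2 + 4 = 10.
Step 3: result = 10

The answer is 10.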